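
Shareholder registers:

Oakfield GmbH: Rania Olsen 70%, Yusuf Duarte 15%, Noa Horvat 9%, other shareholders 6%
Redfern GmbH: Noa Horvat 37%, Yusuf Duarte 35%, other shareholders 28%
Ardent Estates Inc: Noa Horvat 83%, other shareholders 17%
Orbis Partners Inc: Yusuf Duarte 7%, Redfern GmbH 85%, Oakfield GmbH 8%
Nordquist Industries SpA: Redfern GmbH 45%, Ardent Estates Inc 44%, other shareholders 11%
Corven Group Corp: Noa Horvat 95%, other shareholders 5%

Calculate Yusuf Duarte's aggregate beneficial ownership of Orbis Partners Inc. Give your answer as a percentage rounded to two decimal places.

37.95%

Yusuf reaches Orbis along 3 paths.
Direct stake: 7% = 7%.
Via Redfern: 35% × 85% = 29.75%.
Via Oakfield: 15% × 8% = 1.2%.
Total: 7% + 29.75% + 1.2% = 37.95%.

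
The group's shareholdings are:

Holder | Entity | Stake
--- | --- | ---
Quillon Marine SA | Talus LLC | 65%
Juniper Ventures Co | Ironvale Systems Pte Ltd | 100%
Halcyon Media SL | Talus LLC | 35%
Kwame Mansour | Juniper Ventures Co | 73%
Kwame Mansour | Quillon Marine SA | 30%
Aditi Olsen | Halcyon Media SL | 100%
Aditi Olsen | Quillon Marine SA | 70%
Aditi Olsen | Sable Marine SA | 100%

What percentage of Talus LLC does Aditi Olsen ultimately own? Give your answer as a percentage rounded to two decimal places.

Aditi reaches Talus along 2 paths.
Via Halcyon: 100% × 35% = 35%.
Via Quillon: 70% × 65% = 45.5%.
Total: 35% + 45.5% = 80.5%.
Rounded: 80.50%.

80.50%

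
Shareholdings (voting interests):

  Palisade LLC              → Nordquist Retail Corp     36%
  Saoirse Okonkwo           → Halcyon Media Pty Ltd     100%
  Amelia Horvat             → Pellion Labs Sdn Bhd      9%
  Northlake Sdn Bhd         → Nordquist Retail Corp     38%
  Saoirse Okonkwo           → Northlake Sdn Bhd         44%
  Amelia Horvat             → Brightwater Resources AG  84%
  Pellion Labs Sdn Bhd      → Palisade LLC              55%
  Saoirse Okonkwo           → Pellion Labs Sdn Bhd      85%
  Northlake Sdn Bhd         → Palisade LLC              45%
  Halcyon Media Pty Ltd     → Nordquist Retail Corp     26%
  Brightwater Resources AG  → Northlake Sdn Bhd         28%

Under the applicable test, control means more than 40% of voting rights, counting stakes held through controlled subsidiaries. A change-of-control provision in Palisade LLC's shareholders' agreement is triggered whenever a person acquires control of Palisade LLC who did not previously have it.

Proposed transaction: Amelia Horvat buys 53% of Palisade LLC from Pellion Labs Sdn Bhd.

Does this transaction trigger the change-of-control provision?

The purchase adds only to Amelia's holdings (Pellion's stake shrinks), so Amelia is the only person who could newly come to control Palisade.
Amelia holds 84% of Brightwater, so Amelia controls Brightwater.
Neither Amelia nor any entity Amelia controls holds any voting interest in Palisade.
So before the transaction, Amelia does not control Palisade.
After the purchase, Amelia holds 53% of Palisade directly, and Pellion's stake falls to 2%.
Amelia holds 53% of Palisade, so Amelia controls Palisade.
Amelia did not control Palisade before and does after, so the clause is triggered.

Yes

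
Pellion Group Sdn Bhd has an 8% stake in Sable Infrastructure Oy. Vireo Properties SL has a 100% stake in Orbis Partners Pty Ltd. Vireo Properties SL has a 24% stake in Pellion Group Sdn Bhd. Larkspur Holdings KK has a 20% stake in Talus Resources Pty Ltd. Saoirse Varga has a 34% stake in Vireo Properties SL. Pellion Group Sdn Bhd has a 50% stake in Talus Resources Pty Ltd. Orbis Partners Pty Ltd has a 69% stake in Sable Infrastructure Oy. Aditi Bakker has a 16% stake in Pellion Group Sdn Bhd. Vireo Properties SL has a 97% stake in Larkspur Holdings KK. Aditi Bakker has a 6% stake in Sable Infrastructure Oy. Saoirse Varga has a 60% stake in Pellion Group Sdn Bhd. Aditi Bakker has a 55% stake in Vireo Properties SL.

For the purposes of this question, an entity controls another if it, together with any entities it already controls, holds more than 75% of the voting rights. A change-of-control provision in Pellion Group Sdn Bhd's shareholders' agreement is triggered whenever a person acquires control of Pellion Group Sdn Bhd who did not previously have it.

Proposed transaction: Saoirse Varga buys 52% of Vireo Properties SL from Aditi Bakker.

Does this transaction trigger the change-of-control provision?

Yes

The purchase adds only to Saoirse's holdings (Aditi's stake shrinks), so Saoirse is the only person who could newly come to control Pellion.
Saoirse's largest direct stake is 60% in Pellion, which does not meet the threshold, so Saoirse controls no company.
In Pellion, Saoirse's side holds only 60%, not > 75%.
So before the transaction, Saoirse does not control Pellion.
After the purchase, Saoirse's direct stake in Vireo rises to 34% + 52% = 86%, and Aditi's stake falls to 3%.
Saoirse holds 86% of Vireo, so Saoirse controls Vireo.
Saoirse and Vireo together hold 60% + 24% = 84% of Pellion, so Saoirse controls Pellion.
Saoirse did not control Pellion before and does after, so the clause is triggered.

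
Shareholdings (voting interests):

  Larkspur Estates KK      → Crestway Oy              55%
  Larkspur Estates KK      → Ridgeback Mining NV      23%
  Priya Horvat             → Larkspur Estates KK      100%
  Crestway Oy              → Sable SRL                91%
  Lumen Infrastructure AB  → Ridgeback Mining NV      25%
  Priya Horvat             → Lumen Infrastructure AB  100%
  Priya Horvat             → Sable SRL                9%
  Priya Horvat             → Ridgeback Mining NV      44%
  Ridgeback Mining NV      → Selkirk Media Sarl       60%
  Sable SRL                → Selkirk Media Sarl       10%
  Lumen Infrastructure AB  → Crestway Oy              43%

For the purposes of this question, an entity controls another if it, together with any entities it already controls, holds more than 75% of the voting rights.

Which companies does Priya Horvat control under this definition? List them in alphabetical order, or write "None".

Crestway Oy, Larkspur Estates KK, Lumen Infrastructure AB, Ridgeback Mining NV, Sable SRL

Priya holds 100% of Lumen, so Priya controls Lumen.
Priya holds 100% of Larkspur, so Priya controls Larkspur.
Priya and Larkspur and Lumen together hold 44% + 23% + 25% = 92% of Ridgeback, so Priya controls Ridgeback.
Larkspur and Lumen together hold 55% + 43% = 98% of Crestway, so Priya controls Crestway.
Priya and Crestway together hold 9% + 91% = 100% of Sable, so Priya controls Sable.
No other company's threshold is met.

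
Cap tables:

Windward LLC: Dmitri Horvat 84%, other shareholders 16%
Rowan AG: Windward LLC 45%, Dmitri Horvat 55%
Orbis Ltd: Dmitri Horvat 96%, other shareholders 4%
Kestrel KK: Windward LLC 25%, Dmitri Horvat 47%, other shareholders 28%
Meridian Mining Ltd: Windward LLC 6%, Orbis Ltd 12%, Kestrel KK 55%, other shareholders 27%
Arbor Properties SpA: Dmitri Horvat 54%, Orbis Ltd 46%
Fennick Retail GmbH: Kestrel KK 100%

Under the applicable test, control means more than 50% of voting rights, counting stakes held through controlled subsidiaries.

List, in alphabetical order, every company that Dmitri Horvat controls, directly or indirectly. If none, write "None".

Dmitri holds 84% of Windward, so Dmitri controls Windward.
Windward and Dmitri together hold 45% + 55% = 100% of Rowan, so Dmitri controls Rowan.
Dmitri holds 96% of Orbis, so Dmitri controls Orbis.
Windward and Dmitri together hold 25% + 47% = 72% of Kestrel, so Dmitri controls Kestrel.
Windward and Orbis and Kestrel together hold 6% + 12% + 55% = 73% of Meridian, so Dmitri controls Meridian.
Dmitri and Orbis together hold 54% + 46% = 100% of Arbor, so Dmitri controls Arbor.
Kestrel holds 100% of Fennick, so Dmitri controls Fennick.

Arbor Properties SpA, Fennick Retail GmbH, Kestrel KK, Meridian Mining Ltd, Orbis Ltd, Rowan AG, Windward LLC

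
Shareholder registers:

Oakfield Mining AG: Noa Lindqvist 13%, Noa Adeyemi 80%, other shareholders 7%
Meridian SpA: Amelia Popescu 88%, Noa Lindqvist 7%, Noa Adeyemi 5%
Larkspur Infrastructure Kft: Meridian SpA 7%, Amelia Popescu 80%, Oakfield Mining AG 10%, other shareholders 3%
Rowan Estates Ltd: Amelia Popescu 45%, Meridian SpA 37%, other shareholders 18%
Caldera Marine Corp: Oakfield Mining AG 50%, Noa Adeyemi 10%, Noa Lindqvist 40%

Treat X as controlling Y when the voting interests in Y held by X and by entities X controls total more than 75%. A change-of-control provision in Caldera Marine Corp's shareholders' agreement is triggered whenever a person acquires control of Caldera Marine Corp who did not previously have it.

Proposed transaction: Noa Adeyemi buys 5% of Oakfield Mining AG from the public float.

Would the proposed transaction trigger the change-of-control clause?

The purchase changes only Noa Adeyemi's holdings, so Noa Adeyemi is the only person who could newly come to control Caldera.
Noa Adeyemi holds 80% of Oakfield, so Noa Adeyemi controls Oakfield.
In Caldera, Noa Adeyemi's side holds only 50% + 10% = 60%, not > 75%.
So before the transaction, Noa Adeyemi does not control Caldera.
After the purchase, Noa Adeyemi's direct stake in Oakfield rises to 80% + 5% = 85%.
Noa Adeyemi holds 85% of Oakfield, so Noa Adeyemi controls Oakfield.
After the transaction, Noa Adeyemi's side holds 50% + 10% = 60% of Caldera, not > 75%, so Noa Adeyemi still does not control Caldera.
No new person acquires control, so the clause is not triggered.

No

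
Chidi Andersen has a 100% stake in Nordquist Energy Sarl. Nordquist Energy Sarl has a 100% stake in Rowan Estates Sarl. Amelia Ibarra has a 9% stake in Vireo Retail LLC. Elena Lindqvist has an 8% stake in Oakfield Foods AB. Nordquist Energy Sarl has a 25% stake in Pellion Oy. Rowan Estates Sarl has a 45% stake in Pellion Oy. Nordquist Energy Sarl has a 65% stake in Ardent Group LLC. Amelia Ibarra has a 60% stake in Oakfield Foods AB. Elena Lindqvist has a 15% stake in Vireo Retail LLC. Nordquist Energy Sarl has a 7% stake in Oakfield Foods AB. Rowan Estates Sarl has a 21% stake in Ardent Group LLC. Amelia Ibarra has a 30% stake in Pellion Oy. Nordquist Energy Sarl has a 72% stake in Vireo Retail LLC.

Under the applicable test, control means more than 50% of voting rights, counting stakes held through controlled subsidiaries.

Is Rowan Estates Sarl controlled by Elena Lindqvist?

No

Elena's largest direct stake is 15% in Vireo, which does not meet the threshold, so Elena controls no company.
Neither Elena nor any entity Elena controls holds any voting interest in Rowan.
So Elena does not control Rowan.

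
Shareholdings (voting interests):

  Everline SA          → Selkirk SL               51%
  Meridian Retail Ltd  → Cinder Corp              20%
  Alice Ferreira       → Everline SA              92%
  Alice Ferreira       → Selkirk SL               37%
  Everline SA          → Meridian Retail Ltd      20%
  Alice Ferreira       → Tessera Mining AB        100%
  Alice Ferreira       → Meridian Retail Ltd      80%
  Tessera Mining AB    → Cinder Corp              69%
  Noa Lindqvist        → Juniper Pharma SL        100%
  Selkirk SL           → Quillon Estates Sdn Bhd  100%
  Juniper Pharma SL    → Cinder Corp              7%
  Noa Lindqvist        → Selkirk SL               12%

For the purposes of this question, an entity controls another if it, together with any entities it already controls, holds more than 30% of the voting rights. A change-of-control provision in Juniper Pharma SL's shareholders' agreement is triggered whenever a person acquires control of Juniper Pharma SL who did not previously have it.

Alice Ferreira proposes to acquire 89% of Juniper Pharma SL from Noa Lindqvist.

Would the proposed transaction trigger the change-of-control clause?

Yes

The purchase adds only to Alice's holdings (Noa's stake shrinks), so Alice is the only person who could newly come to control Juniper.
Alice holds 92% of Everline, so Alice controls Everline.
Alice holds 100% of Tessera, so Alice controls Tessera.
Everline and Alice together hold 20% + 80% = 100% of Meridian, so Alice controls Meridian.
Everline and Alice together hold 51% + 37% = 88% of Selkirk, so Alice controls Selkirk.
Selkirk holds 100% of Quillon, so Alice controls Quillon.
Meridian and Tessera together hold 20% + 69% = 89% of Cinder, so Alice controls Cinder.
Neither Alice nor any entity Alice controls holds any voting interest in Juniper.
So before the transaction, Alice does not control Juniper.
After the purchase, Alice holds 89% of Juniper directly, and Noa's stake falls to 11%.
Alice holds 89% of Juniper, so Alice controls Juniper.
Alice did not control Juniper before and does after, so the clause is triggered.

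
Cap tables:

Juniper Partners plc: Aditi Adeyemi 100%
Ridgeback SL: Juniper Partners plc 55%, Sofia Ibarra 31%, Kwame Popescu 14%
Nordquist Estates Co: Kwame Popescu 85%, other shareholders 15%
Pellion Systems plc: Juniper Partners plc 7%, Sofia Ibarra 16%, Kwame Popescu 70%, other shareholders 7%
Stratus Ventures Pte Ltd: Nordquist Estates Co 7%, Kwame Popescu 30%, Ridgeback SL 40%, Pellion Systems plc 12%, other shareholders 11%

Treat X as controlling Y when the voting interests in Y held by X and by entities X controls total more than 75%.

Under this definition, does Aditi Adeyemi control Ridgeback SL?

Aditi holds 100% of Juniper, so Aditi controls Juniper.
In Ridgeback, Aditi's side holds only 55%, not > 75%.
So Aditi does not control Ridgeback.

No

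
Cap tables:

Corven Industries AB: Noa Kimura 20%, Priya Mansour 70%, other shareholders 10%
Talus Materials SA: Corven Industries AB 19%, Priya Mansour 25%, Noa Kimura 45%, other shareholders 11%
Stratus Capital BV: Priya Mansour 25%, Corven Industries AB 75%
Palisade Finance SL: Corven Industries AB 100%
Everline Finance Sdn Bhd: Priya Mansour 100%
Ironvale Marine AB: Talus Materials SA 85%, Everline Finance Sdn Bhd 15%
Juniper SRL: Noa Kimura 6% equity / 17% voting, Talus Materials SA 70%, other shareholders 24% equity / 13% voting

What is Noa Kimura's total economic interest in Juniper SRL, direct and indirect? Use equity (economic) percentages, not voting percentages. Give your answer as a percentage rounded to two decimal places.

Noa reaches Juniper along 3 paths.
Direct stake: 6% = 6%.
Via Corven → Talus: 20% × 19% × 70% = 2.66%.
Via Talus: 45% × 70% = 31.5%.
Total: 6% + 2.66% + 31.5% = 40.16%.

40.16%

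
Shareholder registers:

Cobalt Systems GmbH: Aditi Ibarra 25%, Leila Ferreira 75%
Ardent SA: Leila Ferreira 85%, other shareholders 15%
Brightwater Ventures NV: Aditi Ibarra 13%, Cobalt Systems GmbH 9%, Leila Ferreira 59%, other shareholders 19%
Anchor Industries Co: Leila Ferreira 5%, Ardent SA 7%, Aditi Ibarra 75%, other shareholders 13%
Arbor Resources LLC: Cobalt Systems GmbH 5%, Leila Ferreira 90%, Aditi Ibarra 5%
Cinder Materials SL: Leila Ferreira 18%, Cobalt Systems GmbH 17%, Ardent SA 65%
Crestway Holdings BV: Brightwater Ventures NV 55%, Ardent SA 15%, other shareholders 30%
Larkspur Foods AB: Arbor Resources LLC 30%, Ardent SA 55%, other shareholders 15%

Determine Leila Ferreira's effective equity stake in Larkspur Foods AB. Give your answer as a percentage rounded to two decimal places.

Leila reaches Larkspur along 3 paths.
Via Cobalt → Arbor: 75% × 5% × 30% = 1.125%.
Via Arbor: 90% × 30% = 27%.
Via Ardent: 85% × 55% = 46.75%.
Total: 1.125% + 27% + 46.75% = 74.875%.
Rounded: 74.88%.

74.88%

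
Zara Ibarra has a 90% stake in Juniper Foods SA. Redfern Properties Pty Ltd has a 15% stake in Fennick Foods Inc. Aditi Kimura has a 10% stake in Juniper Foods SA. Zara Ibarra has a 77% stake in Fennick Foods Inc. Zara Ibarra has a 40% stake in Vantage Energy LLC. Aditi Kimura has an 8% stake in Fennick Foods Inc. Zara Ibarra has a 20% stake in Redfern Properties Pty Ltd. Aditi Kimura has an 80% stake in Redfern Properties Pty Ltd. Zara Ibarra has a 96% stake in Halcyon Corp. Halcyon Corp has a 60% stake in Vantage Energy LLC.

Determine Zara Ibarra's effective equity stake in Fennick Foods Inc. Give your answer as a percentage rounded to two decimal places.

80.00%

Zara reaches Fennick along 2 paths.
Via Redfern: 20% × 15% = 3%.
Direct stake: 77% = 77%.
Total: 3% + 77% = 80%.
Rounded: 80.00%.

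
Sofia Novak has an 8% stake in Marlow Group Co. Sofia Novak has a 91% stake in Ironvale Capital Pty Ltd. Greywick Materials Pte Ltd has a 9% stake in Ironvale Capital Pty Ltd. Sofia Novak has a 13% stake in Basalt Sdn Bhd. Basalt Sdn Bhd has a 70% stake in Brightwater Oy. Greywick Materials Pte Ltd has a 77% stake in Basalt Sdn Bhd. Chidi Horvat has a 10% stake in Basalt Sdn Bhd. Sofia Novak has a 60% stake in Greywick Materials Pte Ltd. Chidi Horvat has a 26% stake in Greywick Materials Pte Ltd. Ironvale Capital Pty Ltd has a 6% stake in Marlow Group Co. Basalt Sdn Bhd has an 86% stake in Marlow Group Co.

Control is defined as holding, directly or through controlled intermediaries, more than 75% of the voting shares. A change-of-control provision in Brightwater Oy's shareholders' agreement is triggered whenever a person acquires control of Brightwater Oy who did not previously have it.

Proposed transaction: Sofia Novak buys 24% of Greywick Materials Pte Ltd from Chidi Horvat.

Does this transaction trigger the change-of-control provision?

The purchase adds only to Sofia's holdings (Chidi's stake shrinks), so Sofia is the only person who could newly come to control Brightwater.
Sofia holds 91% of Ironvale, so Sofia controls Ironvale.
Neither Sofia nor any entity Sofia controls holds any voting interest in Brightwater.
So before the transaction, Sofia does not control Brightwater.
After the purchase, Sofia's direct stake in Greywick rises to 60% + 24% = 84%, and Chidi's stake falls to 2%.
Sofia holds 84% of Greywick, so Sofia controls Greywick.
Sofia and Greywick together hold 13% + 77% = 90% of Basalt, so Sofia controls Basalt.
Greywick and Sofia together hold 9% + 91% = 100% of Ironvale, so Sofia controls Ironvale.
Ironvale and Sofia and Basalt together hold 6% + 8% + 86% = 100% of Marlow, so Sofia controls Marlow.
After the transaction, Sofia's side holds 70% of Brightwater, not > 75%, so Sofia still does not control Brightwater.
No new person acquires control, so the clause is not triggered.

No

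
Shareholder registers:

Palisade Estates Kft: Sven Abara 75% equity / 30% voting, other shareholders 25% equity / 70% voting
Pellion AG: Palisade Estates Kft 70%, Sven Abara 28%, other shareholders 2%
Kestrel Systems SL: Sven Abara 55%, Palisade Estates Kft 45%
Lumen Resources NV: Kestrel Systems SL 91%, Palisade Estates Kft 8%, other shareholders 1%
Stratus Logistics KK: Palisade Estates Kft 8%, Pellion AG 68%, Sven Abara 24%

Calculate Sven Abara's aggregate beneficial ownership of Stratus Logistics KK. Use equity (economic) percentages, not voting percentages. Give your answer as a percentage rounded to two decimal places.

84.74%

Sven reaches Stratus along 4 paths.
Via Palisade: 75% × 8% = 6%.
Via Palisade → Pellion: 75% × 70% × 68% = 35.7%.
Via Pellion: 28% × 68% = 19.04%.
Direct stake: 24% = 24%.
Total: 6% + 35.7% + 19.04% + 24% = 84.74%.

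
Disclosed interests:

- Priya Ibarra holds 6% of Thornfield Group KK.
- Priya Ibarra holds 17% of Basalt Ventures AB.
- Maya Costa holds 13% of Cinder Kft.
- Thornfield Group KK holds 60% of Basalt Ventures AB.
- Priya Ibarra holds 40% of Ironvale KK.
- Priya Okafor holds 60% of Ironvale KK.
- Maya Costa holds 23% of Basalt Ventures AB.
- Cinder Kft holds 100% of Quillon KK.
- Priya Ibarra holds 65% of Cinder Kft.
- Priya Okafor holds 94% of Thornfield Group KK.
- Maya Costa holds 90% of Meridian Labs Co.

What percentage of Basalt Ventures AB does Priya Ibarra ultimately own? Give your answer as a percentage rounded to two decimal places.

20.60%

Priya Ibarra reaches Basalt along 2 paths.
Direct stake: 17% = 17%.
Via Thornfield: 6% × 60% = 3.6%.
Total: 17% + 3.6% = 20.6%.
Rounded: 20.60%.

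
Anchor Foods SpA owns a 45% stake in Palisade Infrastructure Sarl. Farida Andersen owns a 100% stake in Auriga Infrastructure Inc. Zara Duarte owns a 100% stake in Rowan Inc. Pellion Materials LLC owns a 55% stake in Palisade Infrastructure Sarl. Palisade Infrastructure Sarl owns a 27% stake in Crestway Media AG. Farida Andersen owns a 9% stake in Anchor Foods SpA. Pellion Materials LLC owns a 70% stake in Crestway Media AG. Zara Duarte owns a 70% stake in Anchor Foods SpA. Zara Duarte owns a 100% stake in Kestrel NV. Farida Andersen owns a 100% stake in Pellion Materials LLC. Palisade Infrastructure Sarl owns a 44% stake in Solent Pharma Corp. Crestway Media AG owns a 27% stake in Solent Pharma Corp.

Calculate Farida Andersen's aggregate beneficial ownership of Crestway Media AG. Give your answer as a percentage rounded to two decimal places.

Farida reaches Crestway along 3 paths.
Via Anchor → Palisade: 9% × 45% × 27% = 1.0935%.
Via Pellion → Palisade: 100% × 55% × 27% = 14.85%.
Via Pellion: 100% × 70% = 70%.
Total: 1.0935% + 14.85% + 70% = 85.9435%.
Rounded: 85.94%.

85.94%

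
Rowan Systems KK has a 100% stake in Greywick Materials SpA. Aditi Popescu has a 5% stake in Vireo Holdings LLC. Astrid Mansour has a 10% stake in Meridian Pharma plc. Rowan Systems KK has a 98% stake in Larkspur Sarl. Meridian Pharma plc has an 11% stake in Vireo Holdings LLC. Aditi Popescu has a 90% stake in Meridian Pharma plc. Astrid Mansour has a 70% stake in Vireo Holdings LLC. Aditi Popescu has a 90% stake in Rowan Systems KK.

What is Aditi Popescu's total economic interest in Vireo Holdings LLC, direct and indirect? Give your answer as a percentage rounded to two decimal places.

14.90%

Aditi reaches Vireo along 2 paths.
Direct stake: 5% = 5%.
Via Meridian: 90% × 11% = 9.9%.
Total: 5% + 9.9% = 14.9%.
Rounded: 14.90%.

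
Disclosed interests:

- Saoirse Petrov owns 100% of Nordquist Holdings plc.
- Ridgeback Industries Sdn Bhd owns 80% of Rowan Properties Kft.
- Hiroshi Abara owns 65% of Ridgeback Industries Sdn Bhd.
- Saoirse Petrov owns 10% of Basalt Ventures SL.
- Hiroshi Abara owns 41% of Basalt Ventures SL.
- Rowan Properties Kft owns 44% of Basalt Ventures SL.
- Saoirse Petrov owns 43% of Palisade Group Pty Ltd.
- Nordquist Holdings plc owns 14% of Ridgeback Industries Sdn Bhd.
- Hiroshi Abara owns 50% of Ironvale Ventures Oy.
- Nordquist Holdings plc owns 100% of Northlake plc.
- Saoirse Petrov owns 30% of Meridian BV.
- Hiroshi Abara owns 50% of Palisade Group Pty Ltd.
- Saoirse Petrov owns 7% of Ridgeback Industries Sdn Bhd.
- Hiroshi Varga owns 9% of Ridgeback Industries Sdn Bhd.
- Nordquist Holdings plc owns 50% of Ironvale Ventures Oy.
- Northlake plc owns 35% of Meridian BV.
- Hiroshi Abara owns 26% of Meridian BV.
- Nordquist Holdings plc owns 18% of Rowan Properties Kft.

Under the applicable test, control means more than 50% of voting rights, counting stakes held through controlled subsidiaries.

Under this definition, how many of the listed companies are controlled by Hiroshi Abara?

Hiroshi Abara holds 65% of Ridgeback, so Hiroshi Abara controls Ridgeback.
Ridgeback holds 80% of Rowan, so Hiroshi Abara controls Rowan.
Rowan and Hiroshi Abara together hold 44% + 41% = 85% of Basalt, so Hiroshi Abara controls Basalt.
No other company's threshold is met.
Hiroshi Abara controls 3 companies.

3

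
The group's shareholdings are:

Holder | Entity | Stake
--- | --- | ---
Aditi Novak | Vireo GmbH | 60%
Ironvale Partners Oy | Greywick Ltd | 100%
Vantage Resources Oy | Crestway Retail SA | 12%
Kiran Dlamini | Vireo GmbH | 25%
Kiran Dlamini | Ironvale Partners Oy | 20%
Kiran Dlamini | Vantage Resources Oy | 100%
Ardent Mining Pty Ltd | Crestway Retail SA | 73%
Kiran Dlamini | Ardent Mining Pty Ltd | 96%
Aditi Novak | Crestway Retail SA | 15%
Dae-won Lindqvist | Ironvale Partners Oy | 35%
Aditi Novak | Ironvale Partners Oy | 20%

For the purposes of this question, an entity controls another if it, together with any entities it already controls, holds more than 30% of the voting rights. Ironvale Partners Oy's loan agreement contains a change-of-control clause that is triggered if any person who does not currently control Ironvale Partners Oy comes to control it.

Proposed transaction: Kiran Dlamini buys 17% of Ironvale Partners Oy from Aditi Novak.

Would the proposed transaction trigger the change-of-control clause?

The purchase adds only to Kiran's holdings (Aditi's stake shrinks), so Kiran is the only person who could newly come to control Ironvale.
Kiran holds 96% of Ardent, so Kiran controls Ardent.
Kiran holds 100% of Vantage, so Kiran controls Vantage.
Vantage and Ardent together hold 12% + 73% = 85% of Crestway, so Kiran controls Crestway.
In Ironvale, Kiran's side holds only 20%, not > 30%.
So before the transaction, Kiran does not control Ironvale.
After the purchase, Kiran's direct stake in Ironvale rises to 20% + 17% = 37%, and Aditi's stake falls to 3%.
Kiran holds 37% of Ironvale, so Kiran controls Ironvale.
Kiran did not control Ironvale before and does after, so the clause is triggered.

Yes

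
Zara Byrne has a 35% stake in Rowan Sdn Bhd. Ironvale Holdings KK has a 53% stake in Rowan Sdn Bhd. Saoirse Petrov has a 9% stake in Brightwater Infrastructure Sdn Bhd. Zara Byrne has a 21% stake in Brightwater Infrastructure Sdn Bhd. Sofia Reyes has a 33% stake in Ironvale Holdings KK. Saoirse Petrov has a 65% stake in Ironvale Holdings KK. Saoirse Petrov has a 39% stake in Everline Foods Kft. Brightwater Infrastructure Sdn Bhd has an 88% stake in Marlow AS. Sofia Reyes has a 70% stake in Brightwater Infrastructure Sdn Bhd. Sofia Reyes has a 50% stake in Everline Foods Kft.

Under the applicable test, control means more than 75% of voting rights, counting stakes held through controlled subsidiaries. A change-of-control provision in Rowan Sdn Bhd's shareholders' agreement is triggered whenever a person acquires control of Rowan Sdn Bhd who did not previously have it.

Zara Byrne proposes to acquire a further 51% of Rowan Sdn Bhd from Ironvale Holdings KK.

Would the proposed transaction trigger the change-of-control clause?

The purchase adds only to Zara's holdings (Ironvale's stake shrinks), so Zara is the only person who could newly come to control Rowan.
Zara's largest direct stake is 35% in Rowan, which does not meet the threshold, so Zara controls no company.
In Rowan, Zara's side holds only 35%, not > 75%.
So before the transaction, Zara does not control Rowan.
After the purchase, Zara's direct stake in Rowan rises to 35% + 51% = 86%, and Ironvale's stake falls to 2%.
Zara holds 86% of Rowan, so Zara controls Rowan.
Zara did not control Rowan before and does after, so the clause is triggered.

Yes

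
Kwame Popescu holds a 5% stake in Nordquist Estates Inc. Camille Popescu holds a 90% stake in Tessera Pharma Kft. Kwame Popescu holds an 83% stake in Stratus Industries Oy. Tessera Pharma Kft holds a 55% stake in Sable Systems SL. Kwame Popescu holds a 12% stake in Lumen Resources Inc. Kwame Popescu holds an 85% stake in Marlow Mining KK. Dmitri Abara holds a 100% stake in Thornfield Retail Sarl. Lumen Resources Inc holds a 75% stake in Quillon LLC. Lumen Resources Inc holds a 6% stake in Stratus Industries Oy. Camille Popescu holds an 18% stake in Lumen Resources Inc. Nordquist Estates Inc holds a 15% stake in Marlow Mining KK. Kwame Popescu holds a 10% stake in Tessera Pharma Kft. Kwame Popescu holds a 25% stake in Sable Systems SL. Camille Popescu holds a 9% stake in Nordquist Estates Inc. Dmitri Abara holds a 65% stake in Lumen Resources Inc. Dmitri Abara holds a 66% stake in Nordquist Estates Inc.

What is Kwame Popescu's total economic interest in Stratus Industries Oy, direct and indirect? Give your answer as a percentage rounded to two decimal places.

Kwame reaches Stratus along 2 paths.
Via Lumen: 12% × 6% = 0.72%.
Direct stake: 83% = 83%.
Total: 0.72% + 83% = 83.72%.

83.72%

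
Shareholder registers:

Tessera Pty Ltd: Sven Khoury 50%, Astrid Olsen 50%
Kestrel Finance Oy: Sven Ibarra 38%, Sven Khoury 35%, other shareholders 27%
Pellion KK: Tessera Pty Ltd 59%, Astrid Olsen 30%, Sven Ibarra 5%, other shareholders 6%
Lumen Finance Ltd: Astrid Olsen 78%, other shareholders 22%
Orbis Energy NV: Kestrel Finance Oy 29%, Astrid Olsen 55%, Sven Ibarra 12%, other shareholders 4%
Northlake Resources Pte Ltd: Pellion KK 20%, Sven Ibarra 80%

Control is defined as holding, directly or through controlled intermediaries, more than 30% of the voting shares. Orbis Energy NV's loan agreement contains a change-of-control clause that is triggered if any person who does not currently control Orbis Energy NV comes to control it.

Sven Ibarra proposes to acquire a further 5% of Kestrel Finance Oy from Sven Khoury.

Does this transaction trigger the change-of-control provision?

The purchase adds only to Sven Ibarra's holdings (Sven Khoury's stake shrinks), so Sven Ibarra is the only person who could newly come to control Orbis.
Sven Ibarra holds 38% of Kestrel, so Sven Ibarra controls Kestrel.
Kestrel and Sven Ibarra together hold 29% + 12% = 41% of Orbis, so Sven Ibarra controls Orbis.
So Sven Ibarra already controls Orbis before the transaction.
After the purchase, Sven Ibarra's direct stake in Kestrel rises to 38% + 5% = 43%, and Sven Khoury's stake falls to 30%.
Sven Ibarra controlled Orbis already, so this is not a new person acquiring control; every other person's position is unchanged or reduced.
No new person acquires control, so the clause is not triggered.

No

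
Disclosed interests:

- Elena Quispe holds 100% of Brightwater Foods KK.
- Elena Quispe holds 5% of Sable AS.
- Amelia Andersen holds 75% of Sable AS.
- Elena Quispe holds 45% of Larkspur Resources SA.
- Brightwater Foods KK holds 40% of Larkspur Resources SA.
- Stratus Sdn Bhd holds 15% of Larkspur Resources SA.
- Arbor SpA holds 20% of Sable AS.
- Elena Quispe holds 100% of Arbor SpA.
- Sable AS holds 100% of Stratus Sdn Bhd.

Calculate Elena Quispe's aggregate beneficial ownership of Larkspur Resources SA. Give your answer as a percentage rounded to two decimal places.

Elena reaches Larkspur along 4 paths.
Via Arbor → Sable → Stratus: 100% × 20% × 100% × 15% = 3%.
Via Sable → Stratus: 5% × 100% × 15% = 0.75%.
Via Brightwater: 100% × 40% = 40%.
Direct stake: 45% = 45%.
Total: 3% + 0.75% + 40% + 45% = 88.75%.

88.75%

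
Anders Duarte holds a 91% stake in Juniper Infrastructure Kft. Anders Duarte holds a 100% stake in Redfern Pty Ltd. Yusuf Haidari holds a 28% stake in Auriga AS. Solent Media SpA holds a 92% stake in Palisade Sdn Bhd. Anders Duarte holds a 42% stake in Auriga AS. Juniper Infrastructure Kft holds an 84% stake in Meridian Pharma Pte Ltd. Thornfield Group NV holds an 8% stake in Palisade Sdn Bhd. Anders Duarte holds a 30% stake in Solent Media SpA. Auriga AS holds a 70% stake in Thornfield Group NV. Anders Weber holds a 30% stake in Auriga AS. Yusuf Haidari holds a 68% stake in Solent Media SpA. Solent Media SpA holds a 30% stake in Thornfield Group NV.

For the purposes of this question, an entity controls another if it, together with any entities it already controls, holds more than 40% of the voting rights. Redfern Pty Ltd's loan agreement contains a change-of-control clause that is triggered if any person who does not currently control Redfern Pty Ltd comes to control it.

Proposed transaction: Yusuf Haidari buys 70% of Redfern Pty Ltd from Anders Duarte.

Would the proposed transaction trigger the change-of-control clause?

Yes

The purchase adds only to Yusuf's holdings (Anders Duarte's stake shrinks), so Yusuf is the only person who could newly come to control Redfern.
Yusuf holds 68% of Solent, so Yusuf controls Solent.
Solent holds 92% of Palisade, so Yusuf controls Palisade.
Neither Yusuf nor any entity Yusuf controls holds any voting interest in Redfern.
So before the transaction, Yusuf does not control Redfern.
After the purchase, Yusuf holds 70% of Redfern directly, and Anders Duarte's stake falls to 30%.
Yusuf holds 70% of Redfern, so Yusuf controls Redfern.
Yusuf did not control Redfern before and does after, so the clause is triggered.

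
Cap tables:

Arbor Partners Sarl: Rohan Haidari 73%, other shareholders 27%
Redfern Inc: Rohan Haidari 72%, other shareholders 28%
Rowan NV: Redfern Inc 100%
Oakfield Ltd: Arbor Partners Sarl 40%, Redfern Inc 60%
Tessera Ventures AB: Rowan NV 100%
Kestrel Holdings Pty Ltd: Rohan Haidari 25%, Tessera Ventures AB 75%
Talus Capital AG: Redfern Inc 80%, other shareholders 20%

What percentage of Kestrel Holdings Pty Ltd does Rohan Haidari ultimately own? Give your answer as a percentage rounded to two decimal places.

Rohan reaches Kestrel along 2 paths.
Direct stake: 25% = 25%.
Via Redfern → Rowan → Tessera: 72% × 100% × 100% × 75% = 54%.
Total: 25% + 54% = 79%.
Rounded: 79.00%.

79.00%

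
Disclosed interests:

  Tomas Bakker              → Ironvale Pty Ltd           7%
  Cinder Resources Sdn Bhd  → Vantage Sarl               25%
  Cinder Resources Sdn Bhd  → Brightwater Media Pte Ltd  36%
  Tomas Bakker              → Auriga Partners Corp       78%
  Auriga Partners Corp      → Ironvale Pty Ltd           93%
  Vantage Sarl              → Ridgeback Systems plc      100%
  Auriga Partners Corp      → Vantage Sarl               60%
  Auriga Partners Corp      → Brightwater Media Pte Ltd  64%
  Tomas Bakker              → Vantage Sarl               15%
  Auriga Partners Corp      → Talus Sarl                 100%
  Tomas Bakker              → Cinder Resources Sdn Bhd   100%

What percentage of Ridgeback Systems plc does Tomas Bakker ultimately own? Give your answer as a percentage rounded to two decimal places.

Tomas reaches Ridgeback along 3 paths.
Via Vantage: 15% × 100% = 15%.
Via Cinder → Vantage: 100% × 25% × 100% = 25%.
Via Auriga → Vantage: 78% × 60% × 100% = 46.8%.
Total: 15% + 25% + 46.8% = 86.8%.
Rounded: 86.80%.

86.80%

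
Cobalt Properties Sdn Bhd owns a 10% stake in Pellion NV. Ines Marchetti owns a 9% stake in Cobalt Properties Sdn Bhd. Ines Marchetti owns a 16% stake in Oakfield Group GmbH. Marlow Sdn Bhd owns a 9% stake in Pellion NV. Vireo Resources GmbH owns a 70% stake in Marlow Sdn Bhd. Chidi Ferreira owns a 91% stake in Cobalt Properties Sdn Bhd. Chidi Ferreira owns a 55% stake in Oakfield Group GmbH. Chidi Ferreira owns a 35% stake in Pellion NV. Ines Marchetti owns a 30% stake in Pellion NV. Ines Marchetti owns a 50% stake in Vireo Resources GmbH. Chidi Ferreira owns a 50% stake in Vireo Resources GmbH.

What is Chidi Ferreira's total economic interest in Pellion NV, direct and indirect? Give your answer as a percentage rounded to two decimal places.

47.25%

Chidi reaches Pellion along 3 paths.
Direct stake: 35% = 35%.
Via Cobalt: 91% × 10% = 9.1%.
Via Vireo → Marlow: 50% × 70% × 9% = 3.15%.
Total: 35% + 9.1% + 3.15% = 47.25%.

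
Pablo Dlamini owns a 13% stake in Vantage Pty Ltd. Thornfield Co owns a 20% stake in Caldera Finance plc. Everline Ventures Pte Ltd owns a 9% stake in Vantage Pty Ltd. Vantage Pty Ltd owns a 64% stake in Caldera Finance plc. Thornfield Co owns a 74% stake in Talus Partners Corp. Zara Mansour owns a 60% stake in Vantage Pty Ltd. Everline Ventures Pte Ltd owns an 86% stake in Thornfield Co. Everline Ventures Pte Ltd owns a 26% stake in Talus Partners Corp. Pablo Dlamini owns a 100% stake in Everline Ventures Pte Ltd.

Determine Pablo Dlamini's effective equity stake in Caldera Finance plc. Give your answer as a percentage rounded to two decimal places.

Pablo reaches Caldera along 3 paths.
Via Vantage: 13% × 64% = 8.32%.
Via Everline → Vantage: 100% × 9% × 64% = 5.76%.
Via Everline → Thornfield: 100% × 86% × 20% = 17.2%.
Total: 8.32% + 5.76% + 17.2% = 31.28%.

31.28%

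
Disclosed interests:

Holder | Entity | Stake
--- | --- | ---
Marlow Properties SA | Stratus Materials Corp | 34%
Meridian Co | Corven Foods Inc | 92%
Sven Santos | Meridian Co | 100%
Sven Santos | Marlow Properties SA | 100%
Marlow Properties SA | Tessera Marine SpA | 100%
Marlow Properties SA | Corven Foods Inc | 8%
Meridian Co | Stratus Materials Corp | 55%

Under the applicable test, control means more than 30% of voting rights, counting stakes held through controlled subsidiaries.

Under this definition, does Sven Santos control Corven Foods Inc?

Yes

Sven holds 100% of Marlow, so Sven controls Marlow.
Sven holds 100% of Meridian, so Sven controls Meridian.
Meridian and Marlow together hold 92% + 8% = 100% of Corven, so Sven controls Corven.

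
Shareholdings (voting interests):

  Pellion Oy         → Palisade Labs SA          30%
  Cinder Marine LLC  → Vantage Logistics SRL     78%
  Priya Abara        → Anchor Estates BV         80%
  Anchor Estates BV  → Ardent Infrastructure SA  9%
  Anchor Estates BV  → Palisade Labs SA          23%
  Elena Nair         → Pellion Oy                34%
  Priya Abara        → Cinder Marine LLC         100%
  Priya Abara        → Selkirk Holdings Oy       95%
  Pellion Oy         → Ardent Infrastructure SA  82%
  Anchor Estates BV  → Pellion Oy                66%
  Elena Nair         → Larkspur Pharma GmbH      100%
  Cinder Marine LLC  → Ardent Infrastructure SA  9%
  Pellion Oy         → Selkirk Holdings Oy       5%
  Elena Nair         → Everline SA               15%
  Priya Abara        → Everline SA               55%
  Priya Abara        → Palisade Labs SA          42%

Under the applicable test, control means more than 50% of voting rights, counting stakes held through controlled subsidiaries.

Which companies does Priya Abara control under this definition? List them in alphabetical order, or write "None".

Anchor Estates BV, Ardent Infrastructure SA, Cinder Marine LLC, Everline SA, Palisade Labs SA, Pellion Oy, Selkirk Holdings Oy, Vantage Logistics SRL

Priya holds 55% of Everline, so Priya controls Everline.
Priya holds 80% of Anchor, so Priya controls Anchor.
Anchor holds 66% of Pellion, so Priya controls Pellion.
Priya and Pellion and Anchor together hold 42% + 30% + 23% = 95% of Palisade, so Priya controls Palisade.
Priya holds 100% of Cinder, so Priya controls Cinder.
Cinder holds 78% of Vantage, so Priya controls Vantage.
Cinder and Anchor and Pellion together hold 9% + 9% + 82% = 100% of Ardent, so Priya controls Ardent.
Pellion and Priya together hold 5% + 95% = 100% of Selkirk, so Priya controls Selkirk.
No other company's threshold is met.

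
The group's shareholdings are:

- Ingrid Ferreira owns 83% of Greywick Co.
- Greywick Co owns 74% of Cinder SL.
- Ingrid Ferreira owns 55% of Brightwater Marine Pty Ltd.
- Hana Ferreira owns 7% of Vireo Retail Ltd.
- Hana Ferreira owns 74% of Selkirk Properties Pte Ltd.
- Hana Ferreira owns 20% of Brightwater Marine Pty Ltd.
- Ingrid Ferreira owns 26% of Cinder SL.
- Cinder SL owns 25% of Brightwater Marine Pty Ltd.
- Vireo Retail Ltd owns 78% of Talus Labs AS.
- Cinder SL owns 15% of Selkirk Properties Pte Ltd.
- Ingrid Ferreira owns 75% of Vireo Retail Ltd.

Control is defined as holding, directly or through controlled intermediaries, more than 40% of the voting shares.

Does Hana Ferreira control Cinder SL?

Hana holds 74% of Selkirk, so Hana controls Selkirk.
Neither Hana nor any entity Hana controls holds any voting interest in Cinder.
So Hana does not control Cinder.

No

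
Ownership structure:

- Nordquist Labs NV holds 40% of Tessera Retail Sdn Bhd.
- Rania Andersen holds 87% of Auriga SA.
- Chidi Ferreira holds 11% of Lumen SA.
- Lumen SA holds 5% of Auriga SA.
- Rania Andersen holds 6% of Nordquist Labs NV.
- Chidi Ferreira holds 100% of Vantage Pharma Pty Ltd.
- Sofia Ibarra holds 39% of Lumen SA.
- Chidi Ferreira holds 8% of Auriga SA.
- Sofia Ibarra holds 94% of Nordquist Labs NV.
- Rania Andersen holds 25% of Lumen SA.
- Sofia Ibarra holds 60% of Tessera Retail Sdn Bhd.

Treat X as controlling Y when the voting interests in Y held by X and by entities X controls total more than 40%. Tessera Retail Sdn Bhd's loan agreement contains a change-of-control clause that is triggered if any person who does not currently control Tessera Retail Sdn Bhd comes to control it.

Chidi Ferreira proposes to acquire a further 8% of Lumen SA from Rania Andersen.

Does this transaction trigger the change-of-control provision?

No

The purchase adds only to Chidi's holdings (Rania's stake shrinks), so Chidi is the only person who could newly come to control Tessera.
Chidi holds 100% of Vantage, so Chidi controls Vantage.
Neither Chidi nor any entity Chidi controls holds any voting interest in Tessera.
So before the transaction, Chidi does not control Tessera.
After the purchase, Chidi's direct stake in Lumen rises to 11% + 8% = 19%, and Rania's stake falls to 17%.
Chidi's side now holds 19% of Lumen, not > 40%, so Chidi still does not control Lumen.
After the transaction, neither Chidi nor any entity Chidi controls holds a voting interest in Tessera, so Chidi still does not control it.
No new person acquires control, so the clause is not triggered.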